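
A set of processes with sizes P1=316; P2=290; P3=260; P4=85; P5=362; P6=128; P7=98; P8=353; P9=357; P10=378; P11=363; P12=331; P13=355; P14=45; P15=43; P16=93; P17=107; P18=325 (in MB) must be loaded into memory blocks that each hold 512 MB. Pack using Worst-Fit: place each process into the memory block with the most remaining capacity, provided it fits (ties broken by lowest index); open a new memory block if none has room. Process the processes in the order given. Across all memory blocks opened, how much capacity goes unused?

1343

Put P1 (316 MB) in memory block 1; 196 MB remain.
Put P2 (290 MB) in memory block 2; 222 MB remain.
Put P3 (260 MB) in memory block 3; 252 MB remain.
Put P4 (85 MB) in memory block 3; 167 MB remain.
Put P5 (362 MB) in memory block 4; 150 MB remain.
Put P6 (128 MB) in memory block 2; 94 MB remain.
Put P7 (98 MB) in memory block 1; 98 MB remain.
Put P8 (353 MB) in memory block 5; 159 MB remain.
Put P9 (357 MB) in memory block 6; 155 MB remain.
Put P10 (378 MB) in memory block 7; 134 MB remain.
Put P11 (363 MB) in memory block 8; 149 MB remain.
Put P12 (331 MB) in memory block 9; 181 MB remain.
Put P13 (355 MB) in memory block 10; 157 MB remain.
Put P14 (45 MB) in memory block 9; 136 MB remain.
Put P15 (43 MB) in memory block 3; 124 MB remain.
Put P16 (93 MB) in memory block 5; 66 MB remain.
Put P17 (107 MB) in memory block 10; 50 MB remain.
Put P18 (325 MB) in memory block 11; 187 MB remain.
11 memory blocks × 512 MB = 5632 MB; used 4289 MB; unused 1343 MB.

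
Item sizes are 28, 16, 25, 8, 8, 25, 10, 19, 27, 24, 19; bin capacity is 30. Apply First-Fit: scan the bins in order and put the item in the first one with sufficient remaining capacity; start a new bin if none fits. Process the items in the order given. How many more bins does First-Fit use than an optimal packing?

1

First-Fit: [28] [16,8] [25] [8,10] [25] [19] [27] [24] [19] → 9 bins.
8 items exceed 15 (half the capacity), and no two of those can share a bin, so at least 8 bins are needed.
An optimal packing achieves that bound: [28] [27] [25] [25] [24] [19,10] [19,8] [16,8] → 8 bins.
Excess: 9 − 8 = 1.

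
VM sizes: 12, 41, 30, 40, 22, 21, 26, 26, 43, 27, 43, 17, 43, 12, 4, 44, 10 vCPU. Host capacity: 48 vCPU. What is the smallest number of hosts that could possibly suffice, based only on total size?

Total size = 12 + 41 + 30 + 40 + 22 + 21 + 26 + 26 + 43 + 27 + 43 + 17 + 43 + 12 + 4 + 44 + 10 = 461 vCPU.
⌈461 / 48⌉ = 10.

10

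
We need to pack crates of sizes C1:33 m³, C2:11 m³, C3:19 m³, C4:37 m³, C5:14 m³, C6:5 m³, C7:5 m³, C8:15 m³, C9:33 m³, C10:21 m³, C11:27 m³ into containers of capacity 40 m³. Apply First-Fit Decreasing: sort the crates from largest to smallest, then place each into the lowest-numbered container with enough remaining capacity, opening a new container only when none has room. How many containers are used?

Sorted descending: 37, 33, 33, 27, 21, 19, 15, 14, 11, 5, 5.
37 m³ → container 1 (remaining 3 m³)
33 m³ → container 2 (remaining 7 m³)
33 m³ → container 3 (remaining 7 m³)
27 m³ → container 4 (remaining 13 m³)
21 m³ → container 5 (remaining 19 m³)
19 m³ → container 5 (remaining 0 m³)
15 m³ → container 6 (remaining 25 m³)
14 m³ → container 6 (remaining 11 m³)
11 m³ → container 4 (remaining 2 m³)
5 m³ → container 2 (remaining 2 m³)
5 m³ → container 3 (remaining 2 m³)
Final containers: [37] [33,5] [33,5] [27,11] [21,19] [15,14].

6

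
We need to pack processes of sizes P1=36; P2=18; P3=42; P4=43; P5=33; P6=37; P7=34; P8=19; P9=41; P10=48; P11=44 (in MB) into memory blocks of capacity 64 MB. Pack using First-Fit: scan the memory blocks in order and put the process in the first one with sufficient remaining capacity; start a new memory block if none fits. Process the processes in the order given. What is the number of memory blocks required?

9

Put P1 (36 MB) in memory block 1; 28 MB remain.
Put P2 (18 MB) in memory block 1; 10 MB remain.
Put P3 (42 MB) in memory block 2; 22 MB remain.
Put P4 (43 MB) in memory block 3; 21 MB remain.
Put P5 (33 MB) in memory block 4; 31 MB remain.
Put P6 (37 MB) in memory block 5; 27 MB remain.
Put P7 (34 MB) in memory block 6; 30 MB remain.
Put P8 (19 MB) in memory block 2; 3 MB remain.
Put P9 (41 MB) in memory block 7; 23 MB remain.
Put P10 (48 MB) in memory block 8; 16 MB remain.
Put P11 (44 MB) in memory block 9; 20 MB remain.
Final memory blocks: [36,18] [42,19] [43] [33] [37] [34] [41] [48] [44].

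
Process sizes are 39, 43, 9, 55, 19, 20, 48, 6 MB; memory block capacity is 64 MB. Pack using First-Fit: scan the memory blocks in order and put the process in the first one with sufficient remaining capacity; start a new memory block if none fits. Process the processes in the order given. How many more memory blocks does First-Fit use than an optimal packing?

1

First-Fit: [39,9,6] [43,19] [55] [20] [48] → 5 memory blocks.
Total size 239 MB; any packing needs at least ⌈239/64⌉ = 4 memory blocks.
An optimal packing achieves that bound: [55,9] [48,6] [43,20] [39,19] → 4 memory blocks.
Excess: 5 − 4 = 1.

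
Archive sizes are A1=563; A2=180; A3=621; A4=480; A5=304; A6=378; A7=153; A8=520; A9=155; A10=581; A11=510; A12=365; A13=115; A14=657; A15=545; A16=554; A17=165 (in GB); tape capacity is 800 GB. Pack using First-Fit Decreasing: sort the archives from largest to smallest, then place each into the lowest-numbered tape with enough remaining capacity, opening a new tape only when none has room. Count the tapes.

10 tapes

Sorted descending: 657, 621, 581, 563, 554, 545, 520, 510, 480, 378, 365, 304, 180, 165, 155, 153, 115.
Put 657 GB in tape 1; 143 GB remain.
Put 621 GB in tape 2; 179 GB remain.
Put 581 GB in tape 3; 219 GB remain.
Put 563 GB in tape 4; 237 GB remain.
Put 554 GB in tape 5; 246 GB remain.
Put 545 GB in tape 6; 255 GB remain.
Put 520 GB in tape 7; 280 GB remain.
Put 510 GB in tape 8; 290 GB remain.
Put 480 GB in tape 9; 320 GB remain.
Put 378 GB in tape 10; 422 GB remain.
Put 365 GB in tape 10; 57 GB remain.
Put 304 GB in tape 9; 16 GB remain.
Put 180 GB in tape 3; 39 GB remain.
Put 165 GB in tape 2; 14 GB remain.
Put 155 GB in tape 4; 82 GB remain.
Put 153 GB in tape 5; 93 GB remain.
Put 115 GB in tape 1; 28 GB remain.
Final tapes: [657,115] [621,165] [581,180] [563,155] [554,153] [545] [520] [510] [480,304] [378,365].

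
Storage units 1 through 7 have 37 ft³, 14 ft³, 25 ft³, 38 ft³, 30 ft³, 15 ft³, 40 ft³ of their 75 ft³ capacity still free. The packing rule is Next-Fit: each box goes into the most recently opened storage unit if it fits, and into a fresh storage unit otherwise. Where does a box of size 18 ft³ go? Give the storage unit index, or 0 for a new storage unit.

7

Next-Fit only looks at storage unit 7, which has 40 ft³ free.
18 ft³ fits there.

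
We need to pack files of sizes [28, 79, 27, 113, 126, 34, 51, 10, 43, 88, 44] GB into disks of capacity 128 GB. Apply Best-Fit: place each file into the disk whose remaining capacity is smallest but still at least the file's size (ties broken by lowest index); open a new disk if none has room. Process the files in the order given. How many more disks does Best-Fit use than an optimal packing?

0

Best-Fit: [28,79] [27,34,51] [113,10] [126] [43,44] [88] → 6 disks.
Total size 643 GB; any packing needs at least ⌈643/128⌉ = 6 disks.
So 6 is already optimal.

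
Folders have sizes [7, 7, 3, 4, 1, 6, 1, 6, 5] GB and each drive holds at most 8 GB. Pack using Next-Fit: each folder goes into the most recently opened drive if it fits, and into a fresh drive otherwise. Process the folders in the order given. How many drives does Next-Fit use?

6

Put 7 GB in drive 1; 1 GB remain.
Put 7 GB in drive 2; 1 GB remain.
Put 3 GB in drive 3; 5 GB remain.
Put 4 GB in drive 3; 1 GB remain.
Put 1 GB in drive 3; 0 GB remain.
Put 6 GB in drive 4; 2 GB remain.
Put 1 GB in drive 4; 1 GB remain.
Put 6 GB in drive 5; 2 GB remain.
Put 5 GB in drive 6; 3 GB remain.
Final drives: [7] [7] [3,4,1] [6,1] [6] [5].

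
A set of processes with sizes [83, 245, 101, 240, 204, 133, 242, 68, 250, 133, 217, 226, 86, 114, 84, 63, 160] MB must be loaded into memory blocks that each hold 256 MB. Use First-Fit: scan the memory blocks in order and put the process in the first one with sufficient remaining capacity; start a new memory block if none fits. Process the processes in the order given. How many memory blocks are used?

12 memory blocks

Put 83 MB in memory block 1; 173 MB remain.
Put 245 MB in memory block 2; 11 MB remain.
Put 101 MB in memory block 1; 72 MB remain.
Put 240 MB in memory block 3; 16 MB remain.
Put 204 MB in memory block 4; 52 MB remain.
Put 133 MB in memory block 5; 123 MB remain.
Put 242 MB in memory block 6; 14 MB remain.
Put 68 MB in memory block 1; 4 MB remain.
Put 250 MB in memory block 7; 6 MB remain.
Put 133 MB in memory block 8; 123 MB remain.
Put 217 MB in memory block 9; 39 MB remain.
Put 226 MB in memory block 10; 30 MB remain.
Put 86 MB in memory block 5; 37 MB remain.
Put 114 MB in memory block 8; 9 MB remain.
Put 84 MB in memory block 11; 172 MB remain.
Put 63 MB in memory block 11; 109 MB remain.
Put 160 MB in memory block 12; 96 MB remain.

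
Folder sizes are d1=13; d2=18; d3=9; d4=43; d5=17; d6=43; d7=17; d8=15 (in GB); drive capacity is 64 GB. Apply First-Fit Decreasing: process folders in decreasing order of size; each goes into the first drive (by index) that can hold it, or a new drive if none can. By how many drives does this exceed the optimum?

First-Fit Decreasing: [43,18] [43,17] [17,15,13,9] → 3 drives.
Total size 175 GB; any packing needs at least ⌈175/64⌉ = 3 drives.
So 3 is already optimal.

0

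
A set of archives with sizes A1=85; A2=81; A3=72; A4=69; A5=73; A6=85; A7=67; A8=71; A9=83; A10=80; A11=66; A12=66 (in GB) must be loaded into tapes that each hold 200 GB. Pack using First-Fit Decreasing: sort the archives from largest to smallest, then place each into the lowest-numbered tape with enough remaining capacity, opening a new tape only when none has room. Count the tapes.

6

Sorted descending: 85, 85, 83, 81, 80, 73, 72, 71, 69, 67, 66, 66.
tape 1: place 85 GB, 115 GB left
tape 1: place 85 GB, 30 GB left
tape 2: place 83 GB, 117 GB left
tape 2: place 81 GB, 36 GB left
tape 3: place 80 GB, 120 GB left
tape 3: place 73 GB, 47 GB left
tape 4: place 72 GB, 128 GB left
tape 4: place 71 GB, 57 GB left
tape 5: place 69 GB, 131 GB left
tape 5: place 67 GB, 64 GB left
tape 6: place 66 GB, 134 GB left
tape 6: place 66 GB, 68 GB left
Final tapes: [85,85] [83,81] [80,73] [72,71] [69,67] [66,66].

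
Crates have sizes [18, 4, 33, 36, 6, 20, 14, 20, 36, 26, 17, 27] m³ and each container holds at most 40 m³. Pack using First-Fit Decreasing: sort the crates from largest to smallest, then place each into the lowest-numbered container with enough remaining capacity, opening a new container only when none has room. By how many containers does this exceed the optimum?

0

First-Fit Decreasing: [36,4] [36] [33,6] [27] [26,14] [20,20] [18,17] → 7 containers.
Total size 257 m³; any packing needs at least ⌈257/40⌉ = 7 containers.
So 7 is already optimal.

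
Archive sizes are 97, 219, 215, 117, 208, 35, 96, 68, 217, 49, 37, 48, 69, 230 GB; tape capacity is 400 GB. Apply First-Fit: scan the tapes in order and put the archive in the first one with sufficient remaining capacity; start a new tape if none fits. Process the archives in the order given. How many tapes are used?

97 GB → tape 1 (remaining 303 GB)
219 GB → tape 1 (remaining 84 GB)
215 GB → tape 2 (remaining 185 GB)
117 GB → tape 2 (remaining 68 GB)
208 GB → tape 3 (remaining 192 GB)
35 GB → tape 1 (remaining 49 GB)
96 GB → tape 3 (remaining 96 GB)
68 GB → tape 2 (remaining 0 GB)
217 GB → tape 4 (remaining 183 GB)
49 GB → tape 1 (remaining 0 GB)
37 GB → tape 3 (remaining 59 GB)
48 GB → tape 3 (remaining 11 GB)
69 GB → tape 4 (remaining 114 GB)
230 GB → tape 5 (remaining 170 GB)

5 tapes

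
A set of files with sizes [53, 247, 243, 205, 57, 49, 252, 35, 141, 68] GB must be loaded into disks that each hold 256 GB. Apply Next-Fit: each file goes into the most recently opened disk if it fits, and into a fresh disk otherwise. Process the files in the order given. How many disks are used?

disk 1: place 53 GB, 203 GB left
disk 2: place 247 GB, 9 GB left
disk 3: place 243 GB, 13 GB left
disk 4: place 205 GB, 51 GB left
disk 5: place 57 GB, 199 GB left
disk 5: place 49 GB, 150 GB left
disk 6: place 252 GB, 4 GB left
disk 7: place 35 GB, 221 GB left
disk 7: place 141 GB, 80 GB left
disk 7: place 68 GB, 12 GB left
Final disks: [53] [247] [243] [205] [57,49] [252] [35,141,68].

7 disks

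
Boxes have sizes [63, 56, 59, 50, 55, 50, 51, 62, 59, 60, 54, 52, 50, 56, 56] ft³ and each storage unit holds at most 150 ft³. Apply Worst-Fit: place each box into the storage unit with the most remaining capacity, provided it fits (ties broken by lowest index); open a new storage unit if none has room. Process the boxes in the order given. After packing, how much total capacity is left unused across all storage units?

367

Put 63 ft³ in storage unit 1; 87 ft³ remain.
Put 56 ft³ in storage unit 1; 31 ft³ remain.
Put 59 ft³ in storage unit 2; 91 ft³ remain.
Put 50 ft³ in storage unit 2; 41 ft³ remain.
Put 55 ft³ in storage unit 3; 95 ft³ remain.
Put 50 ft³ in storage unit 3; 45 ft³ remain.
Put 51 ft³ in storage unit 4; 99 ft³ remain.
Put 62 ft³ in storage unit 4; 37 ft³ remain.
Put 59 ft³ in storage unit 5; 91 ft³ remain.
Put 60 ft³ in storage unit 5; 31 ft³ remain.
Put 54 ft³ in storage unit 6; 96 ft³ remain.
Put 52 ft³ in storage unit 6; 44 ft³ remain.
Put 50 ft³ in storage unit 7; 100 ft³ remain.
Put 56 ft³ in storage unit 7; 44 ft³ remain.
Put 56 ft³ in storage unit 8; 94 ft³ remain.
8 storage units × 150 ft³ = 1200 ft³; used 833 ft³; unused 367 ft³.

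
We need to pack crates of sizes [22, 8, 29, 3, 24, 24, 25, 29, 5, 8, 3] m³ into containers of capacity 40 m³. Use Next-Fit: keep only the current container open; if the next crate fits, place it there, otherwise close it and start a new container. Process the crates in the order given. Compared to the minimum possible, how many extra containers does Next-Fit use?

1

Next-Fit: [22,8] [29,3] [24] [24] [25] [29,5] [8,3] → 7 containers.
6 crates exceed 20 m³ (half the capacity), and no two of those can share a container, so at least 6 containers are needed.
An optimal packing achieves that bound: [29,8,3] [29,8,3] [25,5] [24] [24] [22] → 6 containers.
Excess: 7 − 6 = 1.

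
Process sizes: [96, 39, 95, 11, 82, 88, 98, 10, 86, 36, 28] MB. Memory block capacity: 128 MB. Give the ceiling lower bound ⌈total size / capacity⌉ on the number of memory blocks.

6 memory blocks

Total size = 96 + 39 + 95 + 11 + 82 + 88 + 98 + 10 + 86 + 36 + 28 = 669 MB.
⌈669 / 128⌉ = 6.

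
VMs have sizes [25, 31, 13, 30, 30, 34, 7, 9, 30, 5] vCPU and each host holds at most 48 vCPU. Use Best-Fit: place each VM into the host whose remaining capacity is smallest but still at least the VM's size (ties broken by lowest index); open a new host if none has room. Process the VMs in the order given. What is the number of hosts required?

Put 25 vCPU in host 1; 23 vCPU remain.
Put 31 vCPU in host 2; 17 vCPU remain.
Put 13 vCPU in host 2; 4 vCPU remain.
Put 30 vCPU in host 3; 18 vCPU remain.
Put 30 vCPU in host 4; 18 vCPU remain.
Put 34 vCPU in host 5; 14 vCPU remain.
Put 7 vCPU in host 5; 7 vCPU remain.
Put 9 vCPU in host 3; 9 vCPU remain.
Put 30 vCPU in host 6; 18 vCPU remain.
Put 5 vCPU in host 5; 2 vCPU remain.

6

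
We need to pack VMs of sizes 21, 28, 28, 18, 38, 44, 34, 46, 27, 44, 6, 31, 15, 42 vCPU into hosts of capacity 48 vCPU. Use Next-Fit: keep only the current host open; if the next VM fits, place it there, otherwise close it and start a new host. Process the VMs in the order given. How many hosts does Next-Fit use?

12 hosts

Put 21 vCPU in host 1; 27 vCPU remain.
Put 28 vCPU in host 2; 20 vCPU remain.
Put 28 vCPU in host 3; 20 vCPU remain.
Put 18 vCPU in host 3; 2 vCPU remain.
Put 38 vCPU in host 4; 10 vCPU remain.
Put 44 vCPU in host 5; 4 vCPU remain.
Put 34 vCPU in host 6; 14 vCPU remain.
Put 46 vCPU in host 7; 2 vCPU remain.
Put 27 vCPU in host 8; 21 vCPU remain.
Put 44 vCPU in host 9; 4 vCPU remain.
Put 6 vCPU in host 10; 42 vCPU remain.
Put 31 vCPU in host 10; 11 vCPU remain.
Put 15 vCPU in host 11; 33 vCPU remain.
Put 42 vCPU in host 12; 6 vCPU remain.
Final hosts: [21] [28] [28,18] [38] [44] [34] [46] [27] [44] [6,31] [15] [42].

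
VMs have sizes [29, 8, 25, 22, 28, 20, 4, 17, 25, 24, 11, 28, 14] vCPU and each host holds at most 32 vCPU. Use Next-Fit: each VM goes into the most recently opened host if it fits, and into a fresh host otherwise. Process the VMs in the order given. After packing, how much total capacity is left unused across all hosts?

129

Put 29 vCPU in host 1; 3 vCPU remain.
Put 8 vCPU in host 2; 24 vCPU remain.
Put 25 vCPU in host 3; 7 vCPU remain.
Put 22 vCPU in host 4; 10 vCPU remain.
Put 28 vCPU in host 5; 4 vCPU remain.
Put 20 vCPU in host 6; 12 vCPU remain.
Put 4 vCPU in host 6; 8 vCPU remain.
Put 17 vCPU in host 7; 15 vCPU remain.
Put 25 vCPU in host 8; 7 vCPU remain.
Put 24 vCPU in host 9; 8 vCPU remain.
Put 11 vCPU in host 10; 21 vCPU remain.
Put 28 vCPU in host 11; 4 vCPU remain.
Put 14 vCPU in host 12; 18 vCPU remain.
12 hosts × 32 vCPU = 384 vCPU; used 255 vCPU; unused 129 vCPU.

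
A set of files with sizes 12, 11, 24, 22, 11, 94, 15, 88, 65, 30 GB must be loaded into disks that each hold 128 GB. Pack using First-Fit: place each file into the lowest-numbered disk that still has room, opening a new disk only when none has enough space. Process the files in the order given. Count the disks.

12 GB → disk 1 (remaining 116 GB)
11 GB → disk 1 (remaining 105 GB)
24 GB → disk 1 (remaining 81 GB)
22 GB → disk 1 (remaining 59 GB)
11 GB → disk 1 (remaining 48 GB)
94 GB → disk 2 (remaining 34 GB)
15 GB → disk 1 (remaining 33 GB)
88 GB → disk 3 (remaining 40 GB)
65 GB → disk 4 (remaining 63 GB)
30 GB → disk 1 (remaining 3 GB)
Final disks: [12,11,24,22,11,15,30] [94] [88] [65].

4 disks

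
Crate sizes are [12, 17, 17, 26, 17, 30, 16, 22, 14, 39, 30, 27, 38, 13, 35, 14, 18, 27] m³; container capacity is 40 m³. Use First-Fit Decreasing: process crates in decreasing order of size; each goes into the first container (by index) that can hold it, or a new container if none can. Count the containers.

Sorted descending: 39, 38, 35, 30, 30, 27, 27, 26, 22, 18, 17, 17, 17, 16, 14, 14, 13, 12.
container 1: place 39 m³, 1 m³ left
container 2: place 38 m³, 2 m³ left
container 3: place 35 m³, 5 m³ left
container 4: place 30 m³, 10 m³ left
container 5: place 30 m³, 10 m³ left
container 6: place 27 m³, 13 m³ left
container 7: place 27 m³, 13 m³ left
container 8: place 26 m³, 14 m³ left
container 9: place 22 m³, 18 m³ left
container 9: place 18 m³, 0 m³ left
container 10: place 17 m³, 23 m³ left
container 10: place 17 m³, 6 m³ left
container 11: place 17 m³, 23 m³ left
container 11: place 16 m³, 7 m³ left
container 8: place 14 m³, 0 m³ left
container 12: place 14 m³, 26 m³ left
container 6: place 13 m³, 0 m³ left
container 7: place 12 m³, 1 m³ left

12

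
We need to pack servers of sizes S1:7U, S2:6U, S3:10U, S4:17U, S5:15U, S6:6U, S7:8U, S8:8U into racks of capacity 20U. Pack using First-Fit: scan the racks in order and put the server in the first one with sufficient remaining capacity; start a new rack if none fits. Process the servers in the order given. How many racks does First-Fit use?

Put S1 (7U) in rack 1; 13U remain.
Put S2 (6U) in rack 1; 7U remain.
Put S3 (10U) in rack 2; 10U remain.
Put S4 (17U) in rack 3; 3U remain.
Put S5 (15U) in rack 4; 5U remain.
Put S6 (6U) in rack 1; 1U remain.
Put S7 (8U) in rack 2; 2U remain.
Put S8 (8U) in rack 5; 12U remain.

5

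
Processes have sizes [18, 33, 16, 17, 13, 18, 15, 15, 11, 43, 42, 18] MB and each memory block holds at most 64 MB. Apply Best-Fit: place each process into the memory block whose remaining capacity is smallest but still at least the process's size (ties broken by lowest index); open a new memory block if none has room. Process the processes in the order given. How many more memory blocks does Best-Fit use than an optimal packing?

0

Best-Fit: [18,33,13] [16,17,18,11] [15,15] [43,18] [42] → 5 memory blocks.
Total size 259 MB; any packing needs at least ⌈259/64⌉ = 5 memory blocks.
So 5 is already optimal.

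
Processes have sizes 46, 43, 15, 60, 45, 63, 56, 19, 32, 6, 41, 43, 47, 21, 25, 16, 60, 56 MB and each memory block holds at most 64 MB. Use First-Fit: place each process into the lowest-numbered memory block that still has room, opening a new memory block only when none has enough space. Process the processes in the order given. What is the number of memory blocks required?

13

memory block 1: place 46 MB, 18 MB left
memory block 2: place 43 MB, 21 MB left
memory block 1: place 15 MB, 3 MB left
memory block 3: place 60 MB, 4 MB left
memory block 4: place 45 MB, 19 MB left
memory block 5: place 63 MB, 1 MB left
memory block 6: place 56 MB, 8 MB left
memory block 2: place 19 MB, 2 MB left
memory block 7: place 32 MB, 32 MB left
memory block 4: place 6 MB, 13 MB left
memory block 8: place 41 MB, 23 MB left
memory block 9: place 43 MB, 21 MB left
memory block 10: place 47 MB, 17 MB left
memory block 7: place 21 MB, 11 MB left
memory block 11: place 25 MB, 39 MB left
memory block 8: place 16 MB, 7 MB left
memory block 12: place 60 MB, 4 MB left
memory block 13: place 56 MB, 8 MB left
Final memory blocks: [46,15] [43,19] [60] [45,6] [63] [56] [32,21] [41,16] [43] [47] [25] [60] [56].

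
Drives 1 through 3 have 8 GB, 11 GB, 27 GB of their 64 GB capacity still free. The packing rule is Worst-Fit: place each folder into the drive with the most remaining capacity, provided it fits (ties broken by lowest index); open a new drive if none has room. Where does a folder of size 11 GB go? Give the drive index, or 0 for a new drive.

Drives with room: drive 2 (11 GB), drive 3 (27 GB).
Most room is drive 3 with 27 GB free.

3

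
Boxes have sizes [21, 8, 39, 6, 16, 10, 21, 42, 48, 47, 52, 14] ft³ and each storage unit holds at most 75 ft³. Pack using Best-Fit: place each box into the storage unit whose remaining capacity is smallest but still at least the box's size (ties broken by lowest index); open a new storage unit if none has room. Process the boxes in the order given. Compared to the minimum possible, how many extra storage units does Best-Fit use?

Best-Fit: [21,8,39,6] [16,10,21] [42] [48] [47] [52,14] → 6 storage units.
Total size 324 ft³; any packing needs at least ⌈324/75⌉ = 5 storage units.
An optimal packing achieves that bound: [52,21] [48,21,6] [47,16,10] [42,14,8] [39] → 5 storage units.
Excess: 6 − 5 = 1.

1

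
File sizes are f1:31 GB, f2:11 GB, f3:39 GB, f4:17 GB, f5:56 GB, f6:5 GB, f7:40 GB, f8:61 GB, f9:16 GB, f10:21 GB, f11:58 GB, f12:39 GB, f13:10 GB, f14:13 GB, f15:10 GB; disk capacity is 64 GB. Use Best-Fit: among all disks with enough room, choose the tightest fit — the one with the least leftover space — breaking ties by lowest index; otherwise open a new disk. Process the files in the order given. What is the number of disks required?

f1 (31 GB) → disk 1 (remaining 33 GB)
f2 (11 GB) → disk 1 (remaining 22 GB)
f3 (39 GB) → disk 2 (remaining 25 GB)
f4 (17 GB) → disk 1 (remaining 5 GB)
f5 (56 GB) → disk 3 (remaining 8 GB)
f6 (5 GB) → disk 1 (remaining 0 GB)
f7 (40 GB) → disk 4 (remaining 24 GB)
f8 (61 GB) → disk 5 (remaining 3 GB)
f9 (16 GB) → disk 4 (remaining 8 GB)
f10 (21 GB) → disk 2 (remaining 4 GB)
f11 (58 GB) → disk 6 (remaining 6 GB)
f12 (39 GB) → disk 7 (remaining 25 GB)
f13 (10 GB) → disk 7 (remaining 15 GB)
f14 (13 GB) → disk 7 (remaining 2 GB)
f15 (10 GB) → disk 8 (remaining 54 GB)

8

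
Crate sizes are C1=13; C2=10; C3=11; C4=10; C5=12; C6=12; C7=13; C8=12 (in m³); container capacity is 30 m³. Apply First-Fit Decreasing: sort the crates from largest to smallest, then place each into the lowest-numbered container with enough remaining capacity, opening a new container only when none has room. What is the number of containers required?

4

Sorted descending: 13, 13, 12, 12, 12, 11, 10, 10.
Put 13 m³ in container 1; 17 m³ remain.
Put 13 m³ in container 1; 4 m³ remain.
Put 12 m³ in container 2; 18 m³ remain.
Put 12 m³ in container 2; 6 m³ remain.
Put 12 m³ in container 3; 18 m³ remain.
Put 11 m³ in container 3; 7 m³ remain.
Put 10 m³ in container 4; 20 m³ remain.
Put 10 m³ in container 4; 10 m³ remain.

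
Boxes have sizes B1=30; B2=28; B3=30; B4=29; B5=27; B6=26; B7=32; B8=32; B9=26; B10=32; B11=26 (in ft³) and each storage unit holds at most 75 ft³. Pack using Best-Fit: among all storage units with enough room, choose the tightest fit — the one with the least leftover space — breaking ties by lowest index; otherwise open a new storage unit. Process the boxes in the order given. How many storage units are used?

6

storage unit 1: place B1 (30 ft³), 45 ft³ left
storage unit 1: place B2 (28 ft³), 17 ft³ left
storage unit 2: place B3 (30 ft³), 45 ft³ left
storage unit 2: place B4 (29 ft³), 16 ft³ left
storage unit 3: place B5 (27 ft³), 48 ft³ left
storage unit 3: place B6 (26 ft³), 22 ft³ left
storage unit 4: place B7 (32 ft³), 43 ft³ left
storage unit 4: place B8 (32 ft³), 11 ft³ left
storage unit 5: place B9 (26 ft³), 49 ft³ left
storage unit 5: place B10 (32 ft³), 17 ft³ left
storage unit 6: place B11 (26 ft³), 49 ft³ left
Final storage units: [30,28] [30,29] [27,26] [32,32] [26,32] [26].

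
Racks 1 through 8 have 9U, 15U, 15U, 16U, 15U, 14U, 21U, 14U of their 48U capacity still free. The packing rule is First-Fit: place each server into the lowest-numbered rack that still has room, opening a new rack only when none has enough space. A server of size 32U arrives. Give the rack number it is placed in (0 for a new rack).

0

No rack has ≥ 32U free, so a new rack is opened.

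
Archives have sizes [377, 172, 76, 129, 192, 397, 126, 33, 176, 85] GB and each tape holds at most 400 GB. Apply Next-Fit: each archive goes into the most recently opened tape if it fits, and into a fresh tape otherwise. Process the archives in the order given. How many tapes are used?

6 tapes

tape 1: place 377 GB, 23 GB left
tape 2: place 172 GB, 228 GB left
tape 2: place 76 GB, 152 GB left
tape 2: place 129 GB, 23 GB left
tape 3: place 192 GB, 208 GB left
tape 4: place 397 GB, 3 GB left
tape 5: place 126 GB, 274 GB left
tape 5: place 33 GB, 241 GB left
tape 5: place 176 GB, 65 GB left
tape 6: place 85 GB, 315 GB left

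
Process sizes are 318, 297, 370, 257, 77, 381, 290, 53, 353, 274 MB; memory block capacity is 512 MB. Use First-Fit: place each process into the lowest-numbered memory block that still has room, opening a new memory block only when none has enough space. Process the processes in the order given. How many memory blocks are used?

8

318 MB → memory block 1 (remaining 194 MB)
297 MB → memory block 2 (remaining 215 MB)
370 MB → memory block 3 (remaining 142 MB)
257 MB → memory block 4 (remaining 255 MB)
77 MB → memory block 1 (remaining 117 MB)
381 MB → memory block 5 (remaining 131 MB)
290 MB → memory block 6 (remaining 222 MB)
53 MB → memory block 1 (remaining 64 MB)
353 MB → memory block 7 (remaining 159 MB)
274 MB → memory block 8 (remaining 238 MB)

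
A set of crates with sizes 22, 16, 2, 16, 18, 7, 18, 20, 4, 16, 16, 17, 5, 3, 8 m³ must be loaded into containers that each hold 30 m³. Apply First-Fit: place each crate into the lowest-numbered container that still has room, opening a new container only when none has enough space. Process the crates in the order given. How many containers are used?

9

Put 22 m³ in container 1; 8 m³ remain.
Put 16 m³ in container 2; 14 m³ remain.
Put 2 m³ in container 1; 6 m³ remain.
Put 16 m³ in container 3; 14 m³ remain.
Put 18 m³ in container 4; 12 m³ remain.
Put 7 m³ in container 2; 7 m³ remain.
Put 18 m³ in container 5; 12 m³ remain.
Put 20 m³ in container 6; 10 m³ remain.
Put 4 m³ in container 1; 2 m³ remain.
Put 16 m³ in container 7; 14 m³ remain.
Put 16 m³ in container 8; 14 m³ remain.
Put 17 m³ in container 9; 13 m³ remain.
Put 5 m³ in container 2; 2 m³ remain.
Put 3 m³ in container 3; 11 m³ remain.
Put 8 m³ in container 3; 3 m³ remain.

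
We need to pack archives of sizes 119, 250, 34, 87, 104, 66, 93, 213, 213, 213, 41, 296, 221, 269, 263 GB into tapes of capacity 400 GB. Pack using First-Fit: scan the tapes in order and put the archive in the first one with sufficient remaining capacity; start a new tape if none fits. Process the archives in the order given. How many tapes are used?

Put 119 GB in tape 1; 281 GB remain.
Put 250 GB in tape 1; 31 GB remain.
Put 34 GB in tape 2; 366 GB remain.
Put 87 GB in tape 2; 279 GB remain.
Put 104 GB in tape 2; 175 GB remain.
Put 66 GB in tape 2; 109 GB remain.
Put 93 GB in tape 2; 16 GB remain.
Put 213 GB in tape 3; 187 GB remain.
Put 213 GB in tape 4; 187 GB remain.
Put 213 GB in tape 5; 187 GB remain.
Put 41 GB in tape 3; 146 GB remain.
Put 296 GB in tape 6; 104 GB remain.
Put 221 GB in tape 7; 179 GB remain.
Put 269 GB in tape 8; 131 GB remain.
Put 263 GB in tape 9; 137 GB remain.

9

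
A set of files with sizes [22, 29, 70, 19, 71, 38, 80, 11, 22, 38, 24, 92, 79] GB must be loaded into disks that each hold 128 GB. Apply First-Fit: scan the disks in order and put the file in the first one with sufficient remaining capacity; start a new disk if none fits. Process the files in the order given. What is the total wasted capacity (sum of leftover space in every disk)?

173

disk 1: place 22 GB, 106 GB left
disk 1: place 29 GB, 77 GB left
disk 1: place 70 GB, 7 GB left
disk 2: place 19 GB, 109 GB left
disk 2: place 71 GB, 38 GB left
disk 2: place 38 GB, 0 GB left
disk 3: place 80 GB, 48 GB left
disk 3: place 11 GB, 37 GB left
disk 3: place 22 GB, 15 GB left
disk 4: place 38 GB, 90 GB left
disk 4: place 24 GB, 66 GB left
disk 5: place 92 GB, 36 GB left
disk 6: place 79 GB, 49 GB left
6 disks × 128 GB = 768 GB; used 595 GB; unused 173 GB.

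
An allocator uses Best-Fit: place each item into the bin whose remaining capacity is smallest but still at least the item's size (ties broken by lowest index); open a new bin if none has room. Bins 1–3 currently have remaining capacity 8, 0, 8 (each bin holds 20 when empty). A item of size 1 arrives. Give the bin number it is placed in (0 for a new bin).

Bins with room: bin 1 (8), bin 3 (8).
Tightest fit is bin 1 with 8 free.

1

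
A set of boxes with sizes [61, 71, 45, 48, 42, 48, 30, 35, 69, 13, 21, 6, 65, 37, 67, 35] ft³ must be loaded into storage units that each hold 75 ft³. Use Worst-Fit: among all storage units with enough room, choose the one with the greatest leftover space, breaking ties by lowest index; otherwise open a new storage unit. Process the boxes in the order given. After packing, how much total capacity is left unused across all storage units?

storage unit 1: place 61 ft³, 14 ft³ left
storage unit 2: place 71 ft³, 4 ft³ left
storage unit 3: place 45 ft³, 30 ft³ left
storage unit 4: place 48 ft³, 27 ft³ left
storage unit 5: place 42 ft³, 33 ft³ left
storage unit 6: place 48 ft³, 27 ft³ left
storage unit 5: place 30 ft³, 3 ft³ left
storage unit 7: place 35 ft³, 40 ft³ left
storage unit 8: place 69 ft³, 6 ft³ left
storage unit 7: place 13 ft³, 27 ft³ left
storage unit 3: place 21 ft³, 9 ft³ left
storage unit 4: place 6 ft³, 21 ft³ left
storage unit 9: place 65 ft³, 10 ft³ left
storage unit 10: place 37 ft³, 38 ft³ left
storage unit 11: place 67 ft³, 8 ft³ left
storage unit 10: place 35 ft³, 3 ft³ left
11 storage units × 75 ft³ = 825 ft³; used 693 ft³; unused 132 ft³.

132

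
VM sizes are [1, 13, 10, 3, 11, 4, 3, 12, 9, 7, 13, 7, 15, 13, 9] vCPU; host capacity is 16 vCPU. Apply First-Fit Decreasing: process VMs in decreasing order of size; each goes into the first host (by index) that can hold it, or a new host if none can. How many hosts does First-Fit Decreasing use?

Sorted descending: 15, 13, 13, 13, 12, 11, 10, 9, 9, 7, 7, 4, 3, 3, 1.
15 vCPU → host 1 (remaining 1 vCPU)
13 vCPU → host 2 (remaining 3 vCPU)
13 vCPU → host 3 (remaining 3 vCPU)
13 vCPU → host 4 (remaining 3 vCPU)
12 vCPU → host 5 (remaining 4 vCPU)
11 vCPU → host 6 (remaining 5 vCPU)
10 vCPU → host 7 (remaining 6 vCPU)
9 vCPU → host 8 (remaining 7 vCPU)
9 vCPU → host 9 (remaining 7 vCPU)
7 vCPU → host 8 (remaining 0 vCPU)
7 vCPU → host 9 (remaining 0 vCPU)
4 vCPU → host 5 (remaining 0 vCPU)
3 vCPU → host 2 (remaining 0 vCPU)
3 vCPU → host 3 (remaining 0 vCPU)
1 vCPU → host 1 (remaining 0 vCPU)

9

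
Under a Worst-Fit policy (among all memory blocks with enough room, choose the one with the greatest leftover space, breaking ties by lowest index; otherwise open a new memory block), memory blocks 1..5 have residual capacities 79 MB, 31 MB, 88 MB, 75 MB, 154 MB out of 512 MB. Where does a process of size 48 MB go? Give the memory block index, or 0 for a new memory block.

Memory blocks with room: memory block 1 (79 MB), memory block 3 (88 MB), memory block 4 (75 MB), memory block 5 (154 MB).
Most room is memory block 5 with 154 MB free.

5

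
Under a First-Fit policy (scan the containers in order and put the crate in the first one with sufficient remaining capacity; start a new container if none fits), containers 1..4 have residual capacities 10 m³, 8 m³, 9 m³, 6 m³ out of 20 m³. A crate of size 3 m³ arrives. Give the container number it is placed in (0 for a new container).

Containers with room: container 1 (10 m³), container 2 (8 m³), container 3 (9 m³), container 4 (6 m³).
The first with room is container 1.

1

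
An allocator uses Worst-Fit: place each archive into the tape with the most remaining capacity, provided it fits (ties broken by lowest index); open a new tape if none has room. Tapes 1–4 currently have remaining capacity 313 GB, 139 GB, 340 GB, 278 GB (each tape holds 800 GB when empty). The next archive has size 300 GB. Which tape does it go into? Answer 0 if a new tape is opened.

Tapes with room: tape 1 (313 GB), tape 3 (340 GB).
Most room is tape 3 with 340 GB free.

3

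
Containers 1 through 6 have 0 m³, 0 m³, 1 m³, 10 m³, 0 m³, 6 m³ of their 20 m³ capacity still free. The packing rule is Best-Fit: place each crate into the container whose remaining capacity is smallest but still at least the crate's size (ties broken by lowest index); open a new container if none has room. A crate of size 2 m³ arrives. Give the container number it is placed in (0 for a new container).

Containers with room: container 4 (10 m³), container 6 (6 m³).
Tightest fit is container 6 with 6 m³ free.

6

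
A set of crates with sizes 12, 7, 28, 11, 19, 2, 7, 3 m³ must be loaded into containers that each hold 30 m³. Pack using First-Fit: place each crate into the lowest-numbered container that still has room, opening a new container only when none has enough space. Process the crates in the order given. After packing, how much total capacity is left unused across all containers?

Put 12 m³ in container 1; 18 m³ remain.
Put 7 m³ in container 1; 11 m³ remain.
Put 28 m³ in container 2; 2 m³ remain.
Put 11 m³ in container 1; 0 m³ remain.
Put 19 m³ in container 3; 11 m³ remain.
Put 2 m³ in container 2; 0 m³ remain.
Put 7 m³ in container 3; 4 m³ remain.
Put 3 m³ in container 3; 1 m³ remain.
3 containers × 30 m³ = 90 m³; used 89 m³; unused 1 m³.

1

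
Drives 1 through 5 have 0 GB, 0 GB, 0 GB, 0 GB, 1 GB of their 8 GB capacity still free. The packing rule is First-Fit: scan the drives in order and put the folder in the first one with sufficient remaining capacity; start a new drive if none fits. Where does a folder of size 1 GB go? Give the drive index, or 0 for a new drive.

Drives with room: drive 5 (1 GB).
The first with room is drive 5.

5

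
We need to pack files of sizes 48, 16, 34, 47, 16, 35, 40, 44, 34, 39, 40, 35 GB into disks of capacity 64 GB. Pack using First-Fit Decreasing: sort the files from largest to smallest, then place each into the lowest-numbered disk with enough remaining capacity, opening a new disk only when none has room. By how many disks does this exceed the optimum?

0

First-Fit Decreasing: [48,16] [47,16] [44] [40] [40] [39] [35] [35] [34] [34] → 10 disks.
10 files exceed 32 GB (half the capacity), and no two of those can share a disk, so at least 10 disks are needed.
So 10 is already optimal.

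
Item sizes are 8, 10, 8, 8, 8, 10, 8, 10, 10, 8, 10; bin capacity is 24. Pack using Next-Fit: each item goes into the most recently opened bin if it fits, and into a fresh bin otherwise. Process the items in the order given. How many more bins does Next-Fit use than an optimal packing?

0

Next-Fit: [8,10] [8,8,8] [10,8] [10,10] [8,10] → 5 bins.
Total size 98; any packing needs at least ⌈98/24⌉ = 5 bins.
So 5 is already optimal.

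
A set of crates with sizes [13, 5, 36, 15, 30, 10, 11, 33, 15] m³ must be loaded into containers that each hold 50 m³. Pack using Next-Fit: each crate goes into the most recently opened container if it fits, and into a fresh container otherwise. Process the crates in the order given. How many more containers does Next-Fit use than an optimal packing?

Next-Fit: [13,5] [36] [15,30] [10,11] [33,15] → 5 containers.
Total size 168 m³; any packing needs at least ⌈168/50⌉ = 4 containers.
An optimal packing achieves that bound: [36,13] [33,15] [30,15,5] [11,10] → 4 containers.
Excess: 5 − 4 = 1.

1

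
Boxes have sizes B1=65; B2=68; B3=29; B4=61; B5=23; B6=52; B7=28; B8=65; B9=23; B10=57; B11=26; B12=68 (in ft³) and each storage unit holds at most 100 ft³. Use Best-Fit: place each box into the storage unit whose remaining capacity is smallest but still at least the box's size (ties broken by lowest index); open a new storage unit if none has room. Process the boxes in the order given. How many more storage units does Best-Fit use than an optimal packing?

Best-Fit: [65,23] [68,29] [61,28] [52] [65,23] [57,26] [68] → 7 storage units.
7 boxes exceed 50 ft³ (half the capacity), and no two of those can share a storage unit, so at least 7 storage units are needed.
So 7 is already optimal.

0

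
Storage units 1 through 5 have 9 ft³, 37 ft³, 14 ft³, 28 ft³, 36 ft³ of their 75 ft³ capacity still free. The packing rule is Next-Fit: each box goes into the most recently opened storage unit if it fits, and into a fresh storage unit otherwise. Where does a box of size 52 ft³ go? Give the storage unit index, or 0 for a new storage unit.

0

Next-Fit only looks at storage unit 5, which has 36 ft³ free.
52 ft³ does not fit, so a new storage unit is opened.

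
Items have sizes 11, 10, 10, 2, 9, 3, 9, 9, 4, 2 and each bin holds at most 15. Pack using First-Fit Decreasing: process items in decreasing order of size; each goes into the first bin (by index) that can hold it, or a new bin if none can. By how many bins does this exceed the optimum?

First-Fit Decreasing: [11,4] [10,3,2] [10,2] [9] [9] [9] → 6 bins.
6 items exceed 7.5 (half the capacity), and no two of those can share a bin, so at least 6 bins are needed.
So 6 is already optimal.

0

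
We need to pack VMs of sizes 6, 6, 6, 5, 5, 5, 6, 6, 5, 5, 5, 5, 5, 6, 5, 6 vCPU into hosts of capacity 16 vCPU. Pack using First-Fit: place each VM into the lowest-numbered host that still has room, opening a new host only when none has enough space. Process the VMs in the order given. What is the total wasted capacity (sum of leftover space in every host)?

Put 6 vCPU in host 1; 10 vCPU remain.
Put 6 vCPU in host 1; 4 vCPU remain.
Put 6 vCPU in host 2; 10 vCPU remain.
Put 5 vCPU in host 2; 5 vCPU remain.
Put 5 vCPU in host 2; 0 vCPU remain.
Put 5 vCPU in host 3; 11 vCPU remain.
Put 6 vCPU in host 3; 5 vCPU remain.
Put 6 vCPU in host 4; 10 vCPU remain.
Put 5 vCPU in host 3; 0 vCPU remain.
Put 5 vCPU in host 4; 5 vCPU remain.
Put 5 vCPU in host 4; 0 vCPU remain.
Put 5 vCPU in host 5; 11 vCPU remain.
Put 5 vCPU in host 5; 6 vCPU remain.
Put 6 vCPU in host 5; 0 vCPU remain.
Put 5 vCPU in host 6; 11 vCPU remain.
Put 6 vCPU in host 6; 5 vCPU remain.
6 hosts × 16 vCPU = 96 vCPU; used 87 vCPU; unused 9 vCPU.

9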